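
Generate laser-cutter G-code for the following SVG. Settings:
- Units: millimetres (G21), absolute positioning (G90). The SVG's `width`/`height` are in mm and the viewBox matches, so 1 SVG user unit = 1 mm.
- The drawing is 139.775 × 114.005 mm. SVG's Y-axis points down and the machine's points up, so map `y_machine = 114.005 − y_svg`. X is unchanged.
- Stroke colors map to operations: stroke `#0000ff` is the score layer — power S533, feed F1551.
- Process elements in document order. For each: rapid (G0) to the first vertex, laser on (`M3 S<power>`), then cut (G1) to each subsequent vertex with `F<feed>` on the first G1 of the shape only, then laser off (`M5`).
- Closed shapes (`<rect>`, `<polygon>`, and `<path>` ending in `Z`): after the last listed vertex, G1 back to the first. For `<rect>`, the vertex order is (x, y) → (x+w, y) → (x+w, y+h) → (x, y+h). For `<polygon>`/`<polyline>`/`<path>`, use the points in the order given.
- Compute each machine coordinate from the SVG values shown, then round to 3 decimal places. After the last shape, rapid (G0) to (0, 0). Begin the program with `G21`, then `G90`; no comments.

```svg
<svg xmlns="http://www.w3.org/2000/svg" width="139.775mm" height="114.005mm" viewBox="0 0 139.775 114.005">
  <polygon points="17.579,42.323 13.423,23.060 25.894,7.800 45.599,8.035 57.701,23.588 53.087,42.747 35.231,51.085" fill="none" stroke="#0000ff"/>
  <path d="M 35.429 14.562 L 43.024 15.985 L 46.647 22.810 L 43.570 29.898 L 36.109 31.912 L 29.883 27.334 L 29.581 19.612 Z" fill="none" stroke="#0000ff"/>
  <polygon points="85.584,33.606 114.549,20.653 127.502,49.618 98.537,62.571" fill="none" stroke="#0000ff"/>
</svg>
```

Since the viewBox matches the mm dimensions, user units are millimetres directly. The only transform is the Y-flip y_m = 114.005 − y_svg.

Shape 1 is a regular polygon drawn with `<polygon>`. Its stroke #0000ff means score at S533, F1551. After flipping Y the toolpath is (17.579,71.682) → (13.423,90.945) → (25.894,106.205) → (45.599,105.970) → (57.701,90.417) → (53.087,71.258) → (35.231,62.920) → (17.579,71.682), returning to the start.

Shape 2 is a regular polygon drawn with `<path>`. Its stroke #0000ff means score at S533, F1551. After flipping Y the toolpath is (35.429,99.443) → (43.024,98.020) → (46.647,91.195) → (43.570,84.107) → (36.109,82.093) → (29.883,86.671) → (29.581,94.393) → (35.429,99.443), returning to the start.

Shape 3 is a regular polygon drawn with `<polygon>`. Its stroke #0000ff means score at S533, F1551. After flipping Y the toolpath is (85.584,80.399) → (114.549,93.352) → (127.502,64.387) → (98.537,51.434) → (85.584,80.399), returning to the start.

G21
G90
G0 X17.579 Y71.682
M3 S533
G1 X13.423 Y90.945 F1551
G1 X25.894 Y106.205
G1 X45.599 Y105.970
G1 X57.701 Y90.417
G1 X53.087 Y71.258
G1 X35.231 Y62.920
G1 X17.579 Y71.682
M5
G0 X35.429 Y99.443
M3 S533
G1 X43.024 Y98.020 F1551
G1 X46.647 Y91.195
G1 X43.570 Y84.107
G1 X36.109 Y82.093
G1 X29.883 Y86.671
G1 X29.581 Y94.393
G1 X35.429 Y99.443
M5
G0 X85.584 Y80.399
M3 S533
G1 X114.549 Y93.352 F1551
G1 X127.502 Y64.387
G1 X98.537 Y51.434
G1 X85.584 Y80.399
M5
G0 X0.000 Y0.000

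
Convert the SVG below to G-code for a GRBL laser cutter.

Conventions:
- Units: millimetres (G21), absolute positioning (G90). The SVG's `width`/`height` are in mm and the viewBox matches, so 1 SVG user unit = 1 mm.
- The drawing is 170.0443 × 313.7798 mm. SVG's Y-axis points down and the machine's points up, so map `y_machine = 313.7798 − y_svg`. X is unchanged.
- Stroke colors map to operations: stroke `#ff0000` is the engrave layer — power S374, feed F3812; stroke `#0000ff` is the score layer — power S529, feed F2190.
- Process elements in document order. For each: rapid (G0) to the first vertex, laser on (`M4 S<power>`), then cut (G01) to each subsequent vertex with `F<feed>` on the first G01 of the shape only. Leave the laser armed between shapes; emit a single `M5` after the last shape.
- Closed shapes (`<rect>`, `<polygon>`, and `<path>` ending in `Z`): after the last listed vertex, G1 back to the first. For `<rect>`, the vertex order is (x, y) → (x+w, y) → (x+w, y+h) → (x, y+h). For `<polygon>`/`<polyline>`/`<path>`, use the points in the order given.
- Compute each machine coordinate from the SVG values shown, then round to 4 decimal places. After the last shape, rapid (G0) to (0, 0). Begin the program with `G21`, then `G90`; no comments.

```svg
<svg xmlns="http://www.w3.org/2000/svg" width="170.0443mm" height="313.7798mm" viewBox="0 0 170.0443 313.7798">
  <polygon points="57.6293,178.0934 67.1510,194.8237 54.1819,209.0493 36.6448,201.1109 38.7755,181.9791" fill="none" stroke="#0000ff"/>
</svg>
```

1 u = 1 mm; y_m = 313.7798 − y.

[1] `<polygon>` regular polygon, #0000ff→score S529 F2190: (57.6293,135.6864) → (67.1510,118.9561) → (54.1819,104.7305) → (36.6448,112.6689) → (38.7755,131.8007) → (57.6293,135.6864) (closed)

G21
G90
G0 X57.6293 Y135.6864
M4 S529
G01 X67.1510 Y118.9561 F2190
G01 X54.1819 Y104.7305
G01 X36.6448 Y112.6689
G01 X38.7755 Y131.8007
G01 X57.6293 Y135.6864
M5
G0 X0.0000 Y0.0000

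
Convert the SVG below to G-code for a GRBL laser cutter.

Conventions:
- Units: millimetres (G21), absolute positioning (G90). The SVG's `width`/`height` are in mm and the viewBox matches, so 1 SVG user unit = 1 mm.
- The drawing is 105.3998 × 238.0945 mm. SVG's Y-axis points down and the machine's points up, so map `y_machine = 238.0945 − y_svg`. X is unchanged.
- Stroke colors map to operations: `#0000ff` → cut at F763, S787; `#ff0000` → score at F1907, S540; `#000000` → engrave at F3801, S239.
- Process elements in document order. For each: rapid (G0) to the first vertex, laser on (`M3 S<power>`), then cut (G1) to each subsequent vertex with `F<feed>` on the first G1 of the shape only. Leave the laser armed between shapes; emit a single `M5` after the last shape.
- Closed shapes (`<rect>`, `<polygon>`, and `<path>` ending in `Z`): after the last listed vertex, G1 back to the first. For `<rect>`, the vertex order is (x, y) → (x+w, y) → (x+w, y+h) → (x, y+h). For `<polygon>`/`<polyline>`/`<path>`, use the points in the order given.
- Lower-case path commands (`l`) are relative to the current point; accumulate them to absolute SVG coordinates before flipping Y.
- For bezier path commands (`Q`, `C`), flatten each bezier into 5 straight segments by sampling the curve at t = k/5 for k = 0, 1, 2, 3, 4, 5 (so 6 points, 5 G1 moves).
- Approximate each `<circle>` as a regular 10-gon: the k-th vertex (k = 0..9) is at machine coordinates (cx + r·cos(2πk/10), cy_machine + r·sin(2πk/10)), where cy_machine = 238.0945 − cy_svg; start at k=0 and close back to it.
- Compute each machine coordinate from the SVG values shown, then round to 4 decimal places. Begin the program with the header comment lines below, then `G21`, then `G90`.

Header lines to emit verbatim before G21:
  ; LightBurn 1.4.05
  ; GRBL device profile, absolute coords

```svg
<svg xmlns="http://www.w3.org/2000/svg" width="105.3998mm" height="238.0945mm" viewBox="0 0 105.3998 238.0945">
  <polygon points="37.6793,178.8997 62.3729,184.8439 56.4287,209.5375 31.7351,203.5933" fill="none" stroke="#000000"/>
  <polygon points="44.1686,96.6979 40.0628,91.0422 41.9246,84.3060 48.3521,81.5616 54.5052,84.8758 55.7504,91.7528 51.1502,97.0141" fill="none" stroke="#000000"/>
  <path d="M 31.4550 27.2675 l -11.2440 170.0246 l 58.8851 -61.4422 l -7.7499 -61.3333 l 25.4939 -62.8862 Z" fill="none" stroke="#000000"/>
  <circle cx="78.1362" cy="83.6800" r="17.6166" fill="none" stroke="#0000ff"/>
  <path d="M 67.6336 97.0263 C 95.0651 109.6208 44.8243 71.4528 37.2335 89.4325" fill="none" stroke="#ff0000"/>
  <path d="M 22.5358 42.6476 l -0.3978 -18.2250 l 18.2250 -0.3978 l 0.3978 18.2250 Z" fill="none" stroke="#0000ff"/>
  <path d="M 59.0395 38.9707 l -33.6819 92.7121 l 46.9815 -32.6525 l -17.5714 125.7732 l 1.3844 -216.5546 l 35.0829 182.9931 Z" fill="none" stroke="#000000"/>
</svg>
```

viewBox `0 0 105.3998 238.0945` with mm width/height → 1 unit = 1 mm. Flip: y_m = 238.0945 − y_svg.

**Shape 1** — `<polygon>` regular polygon, stroke `#000000` → engrave (S239, F3801). Machine vertices: (37.6793,59.1948) → (62.3729,53.2506) → (56.4287,28.5570) → (31.7351,34.5012) → (37.6793,59.1948). Closed: final G1 returns to the first vertex.

**Shape 2** — `<polygon>` regular polygon, stroke `#000000` → engrave (S239, F3801). Machine vertices: (44.1686,141.3966) → (40.0628,147.0523) → (41.9246,153.7885) → (48.3521,156.5329) → (54.5052,153.2187) → (55.7504,146.3417) → (51.1502,141.0804) → (44.1686,141.3966). Closed: final G1 returns to the first vertex.

**Shape 3** — `<path>` closed polygon, stroke `#000000` → engrave (S239, F3801). Machine vertices: (31.4550,210.8270) → (20.2110,40.8024) → (79.0961,102.2446) → (71.3462,163.5779) → (96.8401,226.4641) → (31.4550,210.8270). Closed: final G1 returns to the first vertex.

**Shape 4** — `<circle>` circle, stroke `#0000ff` → cut (S787, F763). Machine vertices: (95.7528,154.4145) → (92.3883,164.7693) → (83.5800,171.1689) → (72.6924,171.1689) → (63.8841,164.7693) → (60.5196,154.4145) → (63.8841,144.0597) → (72.6924,137.6601) → (83.5800,137.6601) → (92.3883,144.0597) → (95.7528,154.4145). Closed: final G1 returns to the first vertex.

**Shape 5** — `<path>` cubic bezier, stroke `#ff0000` → score (S540, F1907). Control points (SVG): P0=(67.6336,97.0263), P1=(95.0651,109.6208), P2=(44.8243,71.4528), P3=(37.2335,89.4325); sampled at t=k/5. Machine vertices: (67.6336,141.0682) → (75.7344,138.7477) → (70.9693,143.4785) → (59.1138,150.1290) → (45.9434,153.5674) → (37.2335,148.6620). Open path.

**Shape 6** — `<path>` regular polygon, stroke `#0000ff` → cut (S787, F763). Machine vertices: (22.5358,195.4469) → (22.1380,213.6719) → (40.3630,214.0697) → (40.7608,195.8447) → (22.5358,195.4469). Closed: final G1 returns to the first vertex.

**Shape 7** — `<path>` closed polygon, stroke `#000000` → engrave (S239, F3801). Machine vertices: (59.0395,199.1238) → (25.3576,106.4117) → (72.3391,139.0642) → (54.7677,13.2910) → (56.1521,229.8456) → (91.2350,46.8525) → (59.0395,199.1238). Closed: final G1 returns to the first vertex.

; LightBurn 1.4.05
; GRBL device profile, absolute coords
G21
G90
G0 X37.6793 Y59.1948
M3 S239
G1 X62.3729 Y53.2506 F3801
G1 X56.4287 Y28.5570
G1 X31.7351 Y34.5012
G1 X37.6793 Y59.1948
G0 X44.1686 Y141.3966
M3 S239
G1 X40.0628 Y147.0523 F3801
G1 X41.9246 Y153.7885
G1 X48.3521 Y156.5329
G1 X54.5052 Y153.2187
G1 X55.7504 Y146.3417
G1 X51.1502 Y141.0804
G1 X44.1686 Y141.3966
G0 X31.4550 Y210.8270
M3 S239
G1 X20.2110 Y40.8024 F3801
G1 X79.0961 Y102.2446
G1 X71.3462 Y163.5779
G1 X96.8401 Y226.4641
G1 X31.4550 Y210.8270
G0 X95.7528 Y154.4145
M3 S787
G1 X92.3883 Y164.7693 F763
G1 X83.5800 Y171.1689
G1 X72.6924 Y171.1689
G1 X63.8841 Y164.7693
G1 X60.5196 Y154.4145
G1 X63.8841 Y144.0597
G1 X72.6924 Y137.6601
G1 X83.5800 Y137.6601
G1 X92.3883 Y144.0597
G1 X95.7528 Y154.4145
G0 X67.6336 Y141.0682
M3 S540
G1 X75.7344 Y138.7477 F1907
G1 X70.9693 Y143.4785
G1 X59.1138 Y150.1290
G1 X45.9434 Y153.5674
G1 X37.2335 Y148.6620
G0 X22.5358 Y195.4469
M3 S787
G1 X22.1380 Y213.6719 F763
G1 X40.3630 Y214.0697
G1 X40.7608 Y195.8447
G1 X22.5358 Y195.4469
G0 X59.0395 Y199.1238
M3 S239
G1 X25.3576 Y106.4117 F3801
G1 X72.3391 Y139.0642
G1 X54.7677 Y13.2910
G1 X56.1521 Y229.8456
G1 X91.2350 Y46.8525
G1 X59.0395 Y199.1238
M5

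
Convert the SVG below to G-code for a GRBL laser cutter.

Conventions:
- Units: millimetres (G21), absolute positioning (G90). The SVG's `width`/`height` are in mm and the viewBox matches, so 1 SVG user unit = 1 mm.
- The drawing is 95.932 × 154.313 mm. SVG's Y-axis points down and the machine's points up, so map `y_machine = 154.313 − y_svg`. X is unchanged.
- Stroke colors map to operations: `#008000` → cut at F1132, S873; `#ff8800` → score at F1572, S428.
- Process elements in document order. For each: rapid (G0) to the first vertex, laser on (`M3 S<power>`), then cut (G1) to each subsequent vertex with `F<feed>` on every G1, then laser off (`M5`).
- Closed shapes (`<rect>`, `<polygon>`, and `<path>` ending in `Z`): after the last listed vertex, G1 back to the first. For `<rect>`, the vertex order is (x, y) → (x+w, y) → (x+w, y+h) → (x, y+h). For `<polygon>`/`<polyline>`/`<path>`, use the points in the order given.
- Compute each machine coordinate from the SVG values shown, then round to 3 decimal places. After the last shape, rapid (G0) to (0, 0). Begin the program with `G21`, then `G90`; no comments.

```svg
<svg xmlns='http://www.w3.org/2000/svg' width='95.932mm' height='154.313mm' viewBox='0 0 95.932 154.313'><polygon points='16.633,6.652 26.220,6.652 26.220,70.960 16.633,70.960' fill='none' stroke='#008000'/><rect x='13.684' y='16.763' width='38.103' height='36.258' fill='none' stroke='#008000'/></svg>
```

G21
G90
G0 X16.633 Y147.661
M3 S873
G1 X26.220 Y147.661 F1132
G1 X26.220 Y83.353 F1132
G1 X16.633 Y83.353 F1132
G1 X16.633 Y147.661 F1132
M5
G0 X13.684 Y137.550
M3 S873
G1 X51.787 Y137.550 F1132
G1 X51.787 Y101.292 F1132
G1 X13.684 Y101.292 F1132
G1 X13.684 Y137.550 F1132
M5
G0 X0.000 Y0.000

viewBox `0 0 95.932 154.313` with mm width/height → 1 unit = 1 mm. Flip: y_m = 154.313 − y_svg.

**Shape 1** — `<polygon>` rectangle, stroke `#008000` → cut (S873, F1132). Machine vertices: (16.633,147.661) → (26.220,147.661) → (26.220,83.353) → (16.633,83.353) → (16.633,147.661). Closed: final G1 returns to the first vertex.

**Shape 2** — `<rect>` rectangle, stroke `#008000` → cut (S873, F1132). Machine vertices: (13.684,137.550) → (51.787,137.550) → (51.787,101.292) → (13.684,101.292) → (13.684,137.550). Closed: final G1 returns to the first vertex.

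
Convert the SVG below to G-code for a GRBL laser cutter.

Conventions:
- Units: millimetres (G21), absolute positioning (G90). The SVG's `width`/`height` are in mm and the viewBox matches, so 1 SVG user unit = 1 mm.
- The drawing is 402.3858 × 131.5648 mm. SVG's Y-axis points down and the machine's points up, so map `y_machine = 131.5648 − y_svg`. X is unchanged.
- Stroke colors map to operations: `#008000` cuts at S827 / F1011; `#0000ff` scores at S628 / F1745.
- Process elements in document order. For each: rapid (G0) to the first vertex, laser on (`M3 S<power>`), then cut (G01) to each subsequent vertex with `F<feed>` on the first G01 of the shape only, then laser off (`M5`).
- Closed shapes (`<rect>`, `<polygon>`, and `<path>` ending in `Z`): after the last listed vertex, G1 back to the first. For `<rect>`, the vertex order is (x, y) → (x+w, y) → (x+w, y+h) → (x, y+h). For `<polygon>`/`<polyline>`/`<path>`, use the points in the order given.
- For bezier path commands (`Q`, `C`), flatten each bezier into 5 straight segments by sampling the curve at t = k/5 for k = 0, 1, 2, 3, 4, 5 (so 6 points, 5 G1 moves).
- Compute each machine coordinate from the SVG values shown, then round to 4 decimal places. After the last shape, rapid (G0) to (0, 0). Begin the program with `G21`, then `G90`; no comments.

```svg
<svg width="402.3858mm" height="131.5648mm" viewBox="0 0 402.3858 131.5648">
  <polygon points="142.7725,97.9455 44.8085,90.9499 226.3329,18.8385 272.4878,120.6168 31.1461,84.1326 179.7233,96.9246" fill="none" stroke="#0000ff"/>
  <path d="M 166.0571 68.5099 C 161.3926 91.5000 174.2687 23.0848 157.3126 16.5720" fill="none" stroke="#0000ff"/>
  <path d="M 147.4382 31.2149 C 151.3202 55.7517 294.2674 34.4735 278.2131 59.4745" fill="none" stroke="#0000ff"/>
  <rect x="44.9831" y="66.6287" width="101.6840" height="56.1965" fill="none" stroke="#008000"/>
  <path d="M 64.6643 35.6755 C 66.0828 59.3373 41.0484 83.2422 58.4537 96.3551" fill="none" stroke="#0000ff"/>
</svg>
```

viewBox `0 0 402.3858 131.5648` with mm width/height → 1 unit = 1 mm. Flip: y_m = 131.5648 − y_svg.

**Shape 1** — `<polygon>` closed polygon, stroke `#0000ff` → score (S628, F1745). Machine vertices: (142.7725,33.6193) → (44.8085,40.6149) → (226.3329,112.7263) → (272.4878,10.9480) → (31.1461,47.4322) → (179.7233,34.6402) → (142.7725,33.6193). Closed: final G1 returns to the first vertex.

**Shape 2** — `<path>` cubic bezier, stroke `#0000ff` → score (S628, F1745). Control points (SVG): P0=(166.0571,68.5099), P1=(161.3926,91.5000), P2=(174.2687,23.0848), P3=(157.3126,16.5720); sampled at t=k/5. Machine vertices: (166.0571,63.0549) → (164.9843,59.0030) → (165.8473,69.5296) → (166.3723,87.2760) → (164.2854,104.8833) → (157.3126,114.9928). Open path.

**Shape 3** — `<path>` cubic bezier, stroke `#0000ff` → score (S628, F1745). Control points (SVG): P0=(147.4382,31.2149), P1=(151.3202,55.7517), P2=(294.2674,34.4735), P3=(278.2131,59.4745); sampled at t=k/5. Machine vertices: (147.4382,100.3499) → (164.0707,90.3889) → (199.7716,87.0029) → (240.2338,85.7715) → (271.1500,82.2741) → (278.2131,72.0903). Open path.

**Shape 4** — `<rect>` rectangle, stroke `#008000` → cut (S827, F1011). Machine vertices: (44.9831,64.9361) → (146.6671,64.9361) → (146.6671,8.7396) → (44.9831,8.7396) → (44.9831,64.9361). Closed: final G1 returns to the first vertex.

**Shape 5** — `<path>` cubic bezier, stroke `#0000ff` → score (S628, F1745). Control points (SVG): P0=(64.6643,35.6755), P1=(66.0828,59.3373), P2=(41.0484,83.2422), P3=(58.4537,96.3551); sampled at t=k/5. Machine vertices: (64.6643,95.8893) → (62.8922,81.7513) → (58.0782,68.0847) → (53.5293,55.4191) → (52.5521,44.2842) → (58.4537,35.2097). Open path.

G21
G90
G0 X142.7725 Y33.6193
M3 S628
G01 X44.8085 Y40.6149 F1745
G01 X226.3329 Y112.7263
G01 X272.4878 Y10.9480
G01 X31.1461 Y47.4322
G01 X179.7233 Y34.6402
G01 X142.7725 Y33.6193
M5
G0 X166.0571 Y63.0549
M3 S628
G01 X164.9843 Y59.0030 F1745
G01 X165.8473 Y69.5296
G01 X166.3723 Y87.2760
G01 X164.2854 Y104.8833
G01 X157.3126 Y114.9928
M5
G0 X147.4382 Y100.3499
M3 S628
G01 X164.0707 Y90.3889 F1745
G01 X199.7716 Y87.0029
G01 X240.2338 Y85.7715
G01 X271.1500 Y82.2741
G01 X278.2131 Y72.0903
M5
G0 X44.9831 Y64.9361
M3 S827
G01 X146.6671 Y64.9361 F1011
G01 X146.6671 Y8.7396
G01 X44.9831 Y8.7396
G01 X44.9831 Y64.9361
M5
G0 X64.6643 Y95.8893
M3 S628
G01 X62.8922 Y81.7513 F1745
G01 X58.0782 Y68.0847
G01 X53.5293 Y55.4191
G01 X52.5521 Y44.2842
G01 X58.4537 Y35.2097
M5
G0 X0.0000 Y0.0000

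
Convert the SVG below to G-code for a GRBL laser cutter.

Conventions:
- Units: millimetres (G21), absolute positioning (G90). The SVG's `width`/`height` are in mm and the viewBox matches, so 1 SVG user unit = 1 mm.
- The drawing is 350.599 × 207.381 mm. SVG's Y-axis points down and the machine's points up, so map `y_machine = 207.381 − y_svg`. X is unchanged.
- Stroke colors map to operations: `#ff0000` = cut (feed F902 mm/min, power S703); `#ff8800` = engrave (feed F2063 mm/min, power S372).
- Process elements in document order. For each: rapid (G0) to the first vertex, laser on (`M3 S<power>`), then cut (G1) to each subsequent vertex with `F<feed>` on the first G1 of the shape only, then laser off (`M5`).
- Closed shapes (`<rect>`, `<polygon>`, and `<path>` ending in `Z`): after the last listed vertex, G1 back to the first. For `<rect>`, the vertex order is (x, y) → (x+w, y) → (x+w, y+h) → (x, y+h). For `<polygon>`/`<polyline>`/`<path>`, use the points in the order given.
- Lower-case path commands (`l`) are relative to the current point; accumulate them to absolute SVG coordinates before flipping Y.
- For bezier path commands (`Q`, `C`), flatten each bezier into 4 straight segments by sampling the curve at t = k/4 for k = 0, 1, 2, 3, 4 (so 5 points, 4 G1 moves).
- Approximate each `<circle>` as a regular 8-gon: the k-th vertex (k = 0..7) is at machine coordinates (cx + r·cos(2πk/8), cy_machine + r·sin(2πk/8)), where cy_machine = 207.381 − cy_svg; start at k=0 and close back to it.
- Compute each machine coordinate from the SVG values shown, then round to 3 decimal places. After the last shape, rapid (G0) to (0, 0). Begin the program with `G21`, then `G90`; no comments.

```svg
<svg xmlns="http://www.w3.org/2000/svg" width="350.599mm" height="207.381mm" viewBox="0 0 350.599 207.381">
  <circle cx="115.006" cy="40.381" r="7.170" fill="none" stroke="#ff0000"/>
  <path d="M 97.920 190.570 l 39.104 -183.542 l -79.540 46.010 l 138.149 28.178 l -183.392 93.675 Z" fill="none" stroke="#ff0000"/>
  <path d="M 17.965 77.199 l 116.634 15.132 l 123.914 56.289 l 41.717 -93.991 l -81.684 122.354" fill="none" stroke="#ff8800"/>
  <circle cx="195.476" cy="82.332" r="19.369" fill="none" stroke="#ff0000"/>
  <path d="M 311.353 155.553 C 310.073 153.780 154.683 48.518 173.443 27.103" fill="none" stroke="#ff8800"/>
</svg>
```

G21
G90
G0 X122.176 Y167.000
M3 S703
G1 X120.076 Y172.070 F902
G1 X115.006 Y174.170
G1 X109.936 Y172.070
G1 X107.836 Y167.000
G1 X109.936 Y161.930
G1 X115.006 Y159.830
G1 X120.076 Y161.930
G1 X122.176 Y167.000
M5
G0 X97.920 Y16.811
M3 S703
G1 X137.024 Y200.353 F902
G1 X57.484 Y154.343
G1 X195.633 Y126.165
G1 X12.241 Y32.490
G1 X97.920 Y16.811
M5
G0 X17.965 Y130.182
M3 S372
G1 X134.599 Y115.050 F2063
G1 X258.513 Y58.761
G1 X300.230 Y152.752
G1 X218.546 Y30.398
M5
G0 X214.845 Y125.049
M3 S703
G1 X209.172 Y138.745 F902
G1 X195.476 Y144.418
G1 X181.780 Y138.745
G1 X176.107 Y125.049
G1 X181.780 Y111.353
G1 X195.476 Y105.680
G1 X209.172 Y111.353
G1 X214.845 Y125.049
M5
G0 X311.353 Y51.828
M3 S372
G1 X286.626 Y69.635 F2063
G1 X234.883 Y108.687
G1 X186.897 Y151.423
G1 X173.443 Y180.278
M5
G0 X0.000 Y0.000

1 u = 1 mm; y_m = 207.381 − y.

[1] `<circle>` circle, #ff0000→cut S703 F902: (122.176,167.000) → (120.076,172.070) → (115.006,174.170) → (109.936,172.070) → (107.836,167.000) → (109.936,161.930) → (115.006,159.830) → (120.076,161.930) → (122.176,167.000) (closed)

[2] `<path>` closed polygon, #ff0000→cut S703 F902: (97.920,16.811) → (137.024,200.353) → (57.484,154.343) → (195.633,126.165) → (12.241,32.490) → (97.920,16.811) (closed)

[3] `<path>` open polyline, #ff8800→engrave S372 F2063: (17.965,130.182) → (134.599,115.050) → (258.513,58.761) → (300.230,152.752) → (218.546,30.398)

[4] `<circle>` circle, #ff0000→cut S703 F902: (214.845,125.049) → (209.172,138.745) → (195.476,144.418) → (181.780,138.745) → (176.107,125.049) → (181.780,111.353) → (195.476,105.680) → (209.172,111.353) → (214.845,125.049) (closed)

[5] `<path>` cubic bezier, #ff8800→engrave S372 F2063: (311.353,51.828) → (286.626,69.635) → (234.883,108.687) → (186.897,151.423) → (173.443,180.278)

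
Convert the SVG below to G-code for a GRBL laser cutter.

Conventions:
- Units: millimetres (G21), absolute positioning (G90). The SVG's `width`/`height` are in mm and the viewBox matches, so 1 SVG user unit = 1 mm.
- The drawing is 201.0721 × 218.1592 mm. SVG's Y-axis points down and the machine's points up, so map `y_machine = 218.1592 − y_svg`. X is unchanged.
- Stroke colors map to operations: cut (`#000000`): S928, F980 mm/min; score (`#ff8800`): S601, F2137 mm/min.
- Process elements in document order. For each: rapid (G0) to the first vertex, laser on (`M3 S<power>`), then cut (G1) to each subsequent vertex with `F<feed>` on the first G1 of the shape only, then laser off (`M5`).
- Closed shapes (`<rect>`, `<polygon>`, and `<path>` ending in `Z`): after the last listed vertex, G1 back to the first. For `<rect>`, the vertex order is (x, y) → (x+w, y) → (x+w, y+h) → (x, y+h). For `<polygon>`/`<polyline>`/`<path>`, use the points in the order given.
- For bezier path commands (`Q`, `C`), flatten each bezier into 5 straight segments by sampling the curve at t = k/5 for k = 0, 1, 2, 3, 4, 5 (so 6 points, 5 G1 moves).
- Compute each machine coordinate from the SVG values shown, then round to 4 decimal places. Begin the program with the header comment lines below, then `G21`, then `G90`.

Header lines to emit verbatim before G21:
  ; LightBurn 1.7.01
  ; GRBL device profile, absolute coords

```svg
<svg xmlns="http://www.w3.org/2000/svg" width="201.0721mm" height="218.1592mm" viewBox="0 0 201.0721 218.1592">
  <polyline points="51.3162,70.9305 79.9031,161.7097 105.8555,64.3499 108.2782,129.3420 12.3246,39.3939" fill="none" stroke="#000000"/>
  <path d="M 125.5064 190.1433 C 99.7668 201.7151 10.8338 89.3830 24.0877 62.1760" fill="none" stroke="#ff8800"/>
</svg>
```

viewBox `0 0 201.0721 218.1592` with mm width/height → 1 unit = 1 mm. Flip: y_m = 218.1592 − y_svg.

**Shape 1** — `<polyline>` open polyline, stroke `#000000` → cut (S928, F980). Machine vertices: (51.3162,147.2287) → (79.9031,56.4495) → (105.8555,153.8093) → (108.2782,88.8172) → (12.3246,178.7653). Open path.

**Shape 2** — `<path>` cubic bezier, stroke `#ff8800` → score (S601, F2137). Control points (SVG): P0=(125.5064,190.1433), P1=(99.7668,201.7151), P2=(10.8338,89.3830), P3=(24.0877,62.1760); sampled at t=k/5. Machine vertices: (125.5064,28.0159) → (103.8025,34.2691) → (74.8704,60.2258) → (46.6484,95.8526) → (27.0747,131.1162) → (24.0877,155.9832). Open path.

; LightBurn 1.7.01
; GRBL device profile, absolute coords
G21
G90
G0 X51.3162 Y147.2287
M3 S928
G1 X79.9031 Y56.4495 F980
G1 X105.8555 Y153.8093
G1 X108.2782 Y88.8172
G1 X12.3246 Y178.7653
M5
G0 X125.5064 Y28.0159
M3 S601
G1 X103.8025 Y34.2691 F2137
G1 X74.8704 Y60.2258
G1 X46.6484 Y95.8526
G1 X27.0747 Y131.1162
G1 X24.0877 Y155.9832
M5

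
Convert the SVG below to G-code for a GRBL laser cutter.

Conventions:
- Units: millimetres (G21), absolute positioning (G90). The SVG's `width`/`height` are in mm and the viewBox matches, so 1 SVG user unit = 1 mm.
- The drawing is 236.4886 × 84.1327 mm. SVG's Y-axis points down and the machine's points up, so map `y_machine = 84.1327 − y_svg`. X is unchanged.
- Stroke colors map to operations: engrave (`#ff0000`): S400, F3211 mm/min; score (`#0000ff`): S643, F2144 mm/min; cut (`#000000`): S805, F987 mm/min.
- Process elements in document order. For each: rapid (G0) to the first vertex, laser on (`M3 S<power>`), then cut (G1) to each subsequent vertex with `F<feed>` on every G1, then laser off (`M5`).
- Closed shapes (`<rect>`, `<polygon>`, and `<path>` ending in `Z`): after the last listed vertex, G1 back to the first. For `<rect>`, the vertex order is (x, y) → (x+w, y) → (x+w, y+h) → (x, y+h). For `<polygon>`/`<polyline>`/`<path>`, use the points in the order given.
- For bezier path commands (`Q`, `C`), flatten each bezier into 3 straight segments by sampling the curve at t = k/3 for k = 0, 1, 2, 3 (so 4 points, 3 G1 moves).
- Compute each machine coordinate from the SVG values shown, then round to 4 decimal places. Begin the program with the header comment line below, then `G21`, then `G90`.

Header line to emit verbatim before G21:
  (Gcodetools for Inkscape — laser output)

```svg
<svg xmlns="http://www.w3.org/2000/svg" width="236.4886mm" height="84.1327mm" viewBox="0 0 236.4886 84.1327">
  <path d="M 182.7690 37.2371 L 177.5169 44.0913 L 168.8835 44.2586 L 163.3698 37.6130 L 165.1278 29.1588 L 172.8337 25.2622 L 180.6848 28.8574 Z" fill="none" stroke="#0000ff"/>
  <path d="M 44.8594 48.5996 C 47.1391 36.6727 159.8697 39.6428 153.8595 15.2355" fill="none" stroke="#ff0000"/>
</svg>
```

Since the viewBox matches the mm dimensions, user units are millimetres directly. The only transform is the Y-flip y_m = 84.1327 − y_svg.

Shape 1 is a regular polygon drawn with `<path>`. Its stroke #0000ff means score at S643, F2144. After flipping Y the toolpath is (182.7690,46.8956) → (177.5169,40.0414) → (168.8835,39.8741) → (163.3698,46.5197) → (165.1278,54.9739) → (172.8337,58.8705) → (180.6848,55.2753) → (182.7690,46.8956), returning to the start.

Shape 2 is a cubic bezier drawn with `<path>`. Its stroke #ff0000 means engrave at S400, F3211. After flipping Y the toolpath is (44.8594,35.5331) → (75.4675,44.0601) → (128.7780,52.0500) → (153.8595,68.8972).

(Gcodetools for Inkscape — laser output)
G21
G90
G0 X182.7690 Y46.8956
M3 S643
G1 X177.5169 Y40.0414 F2144
G1 X168.8835 Y39.8741 F2144
G1 X163.3698 Y46.5197 F2144
G1 X165.1278 Y54.9739 F2144
G1 X172.8337 Y58.8705 F2144
G1 X180.6848 Y55.2753 F2144
G1 X182.7690 Y46.8956 F2144
M5
G0 X44.8594 Y35.5331
M3 S400
G1 X75.4675 Y44.0601 F3211
G1 X128.7780 Y52.0500 F3211
G1 X153.8595 Y68.8972 F3211
M5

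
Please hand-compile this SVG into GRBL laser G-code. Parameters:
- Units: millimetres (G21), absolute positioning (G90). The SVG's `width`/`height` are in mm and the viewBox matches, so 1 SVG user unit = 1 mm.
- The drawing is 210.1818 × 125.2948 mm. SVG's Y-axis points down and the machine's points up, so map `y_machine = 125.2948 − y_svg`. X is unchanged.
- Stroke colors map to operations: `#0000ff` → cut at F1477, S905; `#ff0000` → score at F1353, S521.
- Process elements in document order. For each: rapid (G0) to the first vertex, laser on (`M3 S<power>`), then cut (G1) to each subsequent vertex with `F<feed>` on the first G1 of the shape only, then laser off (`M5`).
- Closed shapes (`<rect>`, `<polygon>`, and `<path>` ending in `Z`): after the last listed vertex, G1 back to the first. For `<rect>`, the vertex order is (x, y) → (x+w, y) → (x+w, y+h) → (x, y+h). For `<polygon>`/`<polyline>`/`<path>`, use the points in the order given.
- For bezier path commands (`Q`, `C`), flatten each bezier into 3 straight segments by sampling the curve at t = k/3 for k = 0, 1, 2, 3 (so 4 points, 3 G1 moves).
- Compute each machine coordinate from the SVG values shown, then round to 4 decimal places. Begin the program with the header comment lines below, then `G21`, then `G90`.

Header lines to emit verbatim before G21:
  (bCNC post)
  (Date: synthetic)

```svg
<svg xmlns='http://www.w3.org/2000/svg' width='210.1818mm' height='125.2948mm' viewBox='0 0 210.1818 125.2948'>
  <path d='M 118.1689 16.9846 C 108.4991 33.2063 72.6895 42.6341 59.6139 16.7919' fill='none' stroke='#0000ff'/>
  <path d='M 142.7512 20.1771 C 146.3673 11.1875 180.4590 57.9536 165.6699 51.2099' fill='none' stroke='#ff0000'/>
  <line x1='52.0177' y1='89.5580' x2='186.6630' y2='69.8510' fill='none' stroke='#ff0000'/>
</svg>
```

viewBox `0 0 210.1818 125.2948` with mm width/height → 1 unit = 1 mm. Flip: y_m = 125.2948 − y_svg.

**Shape 1** — `<path>` cubic bezier, stroke `#0000ff` → cut (S905, F1477). Control points (SVG): P0=(118.1689,16.9846), P1=(108.4991,33.2063), P2=(72.6895,42.6341), P3=(59.6139,16.7919); sampled at t=k/3. Machine vertices: (118.1689,108.3102) → (101.5960,95.4078) → (78.4574,93.3627) → (59.6139,108.5029). Open path.

**Shape 2** — `<path>` cubic bezier, stroke `#ff0000` → score (S521, F1353). Control points (SVG): P0=(142.7512,20.1771), P1=(146.3673,11.1875), P2=(180.4590,57.9536), P3=(165.6699,51.2099); sampled at t=k/3. Machine vertices: (142.7512,105.1177) → (153.5867,99.5689) → (167.1045,81.1309) → (165.6699,74.0849). Open path.

**Shape 3** — `<line>` line segment, stroke `#ff0000` → score (S521, F1353). Machine vertices: (52.0177,35.7368) → (186.6630,55.4438). Open path.

(bCNC post)
(Date: synthetic)
G21
G90
G0 X118.1689 Y108.3102
M3 S905
G1 X101.5960 Y95.4078 F1477
G1 X78.4574 Y93.3627
G1 X59.6139 Y108.5029
M5
G0 X142.7512 Y105.1177
M3 S521
G1 X153.5867 Y99.5689 F1353
G1 X167.1045 Y81.1309
G1 X165.6699 Y74.0849
M5
G0 X52.0177 Y35.7368
M3 S521
G1 X186.6630 Y55.4438 F1353
M5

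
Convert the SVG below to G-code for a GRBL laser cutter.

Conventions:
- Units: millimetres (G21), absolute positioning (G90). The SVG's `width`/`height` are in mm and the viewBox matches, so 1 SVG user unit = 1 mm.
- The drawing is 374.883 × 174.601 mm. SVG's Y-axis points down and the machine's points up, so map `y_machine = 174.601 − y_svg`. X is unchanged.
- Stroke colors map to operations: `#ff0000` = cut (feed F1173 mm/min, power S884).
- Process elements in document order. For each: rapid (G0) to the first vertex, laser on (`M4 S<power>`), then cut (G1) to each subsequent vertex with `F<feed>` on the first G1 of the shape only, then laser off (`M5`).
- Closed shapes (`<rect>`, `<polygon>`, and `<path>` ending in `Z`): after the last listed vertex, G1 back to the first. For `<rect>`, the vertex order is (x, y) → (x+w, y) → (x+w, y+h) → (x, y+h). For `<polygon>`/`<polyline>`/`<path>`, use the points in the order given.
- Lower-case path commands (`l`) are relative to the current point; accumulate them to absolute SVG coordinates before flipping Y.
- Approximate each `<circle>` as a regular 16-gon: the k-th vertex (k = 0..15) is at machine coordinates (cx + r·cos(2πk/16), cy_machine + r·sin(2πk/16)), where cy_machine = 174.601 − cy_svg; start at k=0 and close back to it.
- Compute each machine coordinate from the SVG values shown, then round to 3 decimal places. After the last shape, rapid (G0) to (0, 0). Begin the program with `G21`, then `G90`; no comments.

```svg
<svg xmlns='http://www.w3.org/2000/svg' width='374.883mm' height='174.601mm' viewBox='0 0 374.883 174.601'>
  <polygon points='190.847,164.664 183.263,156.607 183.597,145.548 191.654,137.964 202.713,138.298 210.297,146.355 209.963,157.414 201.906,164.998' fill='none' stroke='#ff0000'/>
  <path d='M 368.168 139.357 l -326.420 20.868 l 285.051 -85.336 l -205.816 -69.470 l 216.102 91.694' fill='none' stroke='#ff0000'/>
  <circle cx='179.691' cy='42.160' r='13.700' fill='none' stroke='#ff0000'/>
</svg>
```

viewBox `0 0 374.883 174.601` with mm width/height → 1 unit = 1 mm. Flip: y_m = 174.601 − y_svg.

**Shape 1** — `<polygon>` regular polygon, stroke `#ff0000` → cut (S884, F1173). Machine vertices: (190.847,9.937) → (183.263,17.994) → (183.597,29.053) → (191.654,36.637) → (202.713,36.303) → (210.297,28.246) → (209.963,17.187) → (201.906,9.603) → (190.847,9.937). Closed: final G1 returns to the first vertex.

**Shape 2** — `<path>` open polyline, stroke `#ff0000` → cut (S884, F1173). Machine vertices: (368.168,35.244) → (41.748,14.376) → (326.799,99.712) → (120.983,169.182) → (337.085,77.488). Open path.

**Shape 3** — `<circle>` circle, stroke `#ff0000` → cut (S884, F1173). Machine vertices: (193.391,132.441) → (192.348,137.684) → (189.378,142.128) → (184.934,145.098) → (179.691,146.141) → (174.448,145.098) → (170.004,142.128) → (167.034,137.684) → (165.991,132.441) → (167.034,127.198) → (170.004,122.754) → (174.448,119.784) → (179.691,118.741) → (184.934,119.784) → (189.378,122.754) → (192.348,127.198) → (193.391,132.441). Closed: final G1 returns to the first vertex.

G21
G90
G0 X190.847 Y9.937
M4 S884
G1 X183.263 Y17.994 F1173
G1 X183.597 Y29.053
G1 X191.654 Y36.637
G1 X202.713 Y36.303
G1 X210.297 Y28.246
G1 X209.963 Y17.187
G1 X201.906 Y9.603
G1 X190.847 Y9.937
M5
G0 X368.168 Y35.244
M4 S884
G1 X41.748 Y14.376 F1173
G1 X326.799 Y99.712
G1 X120.983 Y169.182
G1 X337.085 Y77.488
M5
G0 X193.391 Y132.441
M4 S884
G1 X192.348 Y137.684 F1173
G1 X189.378 Y142.128
G1 X184.934 Y145.098
G1 X179.691 Y146.141
G1 X174.448 Y145.098
G1 X170.004 Y142.128
G1 X167.034 Y137.684
G1 X165.991 Y132.441
G1 X167.034 Y127.198
G1 X170.004 Y122.754
G1 X174.448 Y119.784
G1 X179.691 Y118.741
G1 X184.934 Y119.784
G1 X189.378 Y122.754
G1 X192.348 Y127.198
G1 X193.391 Y132.441
M5
G0 X0.000 Y0.000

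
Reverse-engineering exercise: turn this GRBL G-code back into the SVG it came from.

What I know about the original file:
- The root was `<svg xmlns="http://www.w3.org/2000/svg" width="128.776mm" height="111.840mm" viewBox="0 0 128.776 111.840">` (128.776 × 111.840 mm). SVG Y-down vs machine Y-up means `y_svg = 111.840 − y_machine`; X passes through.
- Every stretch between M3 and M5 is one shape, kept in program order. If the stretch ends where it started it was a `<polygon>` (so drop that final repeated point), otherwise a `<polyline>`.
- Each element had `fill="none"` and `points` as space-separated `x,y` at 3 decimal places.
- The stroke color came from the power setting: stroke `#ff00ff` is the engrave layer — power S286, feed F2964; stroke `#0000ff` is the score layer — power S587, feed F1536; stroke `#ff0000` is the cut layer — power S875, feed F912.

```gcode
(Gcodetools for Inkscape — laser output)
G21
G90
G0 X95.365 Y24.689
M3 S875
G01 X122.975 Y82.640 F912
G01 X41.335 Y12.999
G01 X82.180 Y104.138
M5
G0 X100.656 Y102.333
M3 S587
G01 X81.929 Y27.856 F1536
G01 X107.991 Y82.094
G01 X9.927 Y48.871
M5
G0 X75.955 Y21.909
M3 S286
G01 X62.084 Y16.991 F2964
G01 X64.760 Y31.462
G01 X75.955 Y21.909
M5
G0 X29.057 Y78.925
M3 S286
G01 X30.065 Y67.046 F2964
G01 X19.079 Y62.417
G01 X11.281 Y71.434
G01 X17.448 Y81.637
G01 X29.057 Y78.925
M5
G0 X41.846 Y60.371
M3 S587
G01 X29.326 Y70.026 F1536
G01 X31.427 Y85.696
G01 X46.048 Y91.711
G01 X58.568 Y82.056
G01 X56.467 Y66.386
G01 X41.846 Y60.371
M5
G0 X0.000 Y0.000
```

<svg xmlns="http://www.w3.org/2000/svg" width="128.776mm" height="111.840mm" viewBox="0 0 128.776 111.840">
  <polyline points="95.365,87.151 122.975,29.200 41.335,98.841 82.180,7.702" fill="none" stroke="#ff0000"/>
  <polyline points="100.656,9.507 81.929,83.984 107.991,29.746 9.927,62.969" fill="none" stroke="#0000ff"/>
  <polygon points="75.955,89.931 62.084,94.849 64.760,80.378" fill="none" stroke="#ff00ff"/>
  <polygon points="29.057,32.915 30.065,44.794 19.079,49.423 11.281,40.406 17.448,30.203" fill="none" stroke="#ff00ff"/>
  <polygon points="41.846,51.469 29.326,41.814 31.427,26.144 46.048,20.129 58.568,29.784 56.467,45.454" fill="none" stroke="#0000ff"/>
</svg>

Machine Y-up, SVG Y-down with viewBox height 111.840, so y_svg = 111.840 − y_machine; X carries over.

Run 1: the run's S875 means `#ff0000` (cut). The run is open, so emit a `<polyline>` with points (Y-flipped): 95.365,87.151 122.975,29.200 41.335,98.841 82.180,7.702.

Run 2: power S587 maps to stroke `#0000ff` (score). The run is open, so emit a `<polyline>` with points (Y-flipped): 100.656,9.507 81.929,83.984 107.991,29.746 9.927,62.969.

Run 3: S286 ⇒ engrave layer `#ff00ff`. The run returns to its start, so emit a `<polygon>` with points (Y-flipped): 75.955,89.931 62.084,94.849 64.760,80.378.

Run 4: the run's S286 means `#ff00ff` (engrave). The run returns to its start, so emit a `<polygon>` with points (Y-flipped): 29.057,32.915 30.065,44.794 19.079,49.423 11.281,40.406 17.448,30.203.

Run 5: power S587 maps to stroke `#0000ff` (score). The run returns to its start, so emit a `<polygon>` with points (Y-flipped): 41.846,51.469 29.326,41.814 31.427,26.144 46.048,20.129 58.568,29.784 56.467,45.454.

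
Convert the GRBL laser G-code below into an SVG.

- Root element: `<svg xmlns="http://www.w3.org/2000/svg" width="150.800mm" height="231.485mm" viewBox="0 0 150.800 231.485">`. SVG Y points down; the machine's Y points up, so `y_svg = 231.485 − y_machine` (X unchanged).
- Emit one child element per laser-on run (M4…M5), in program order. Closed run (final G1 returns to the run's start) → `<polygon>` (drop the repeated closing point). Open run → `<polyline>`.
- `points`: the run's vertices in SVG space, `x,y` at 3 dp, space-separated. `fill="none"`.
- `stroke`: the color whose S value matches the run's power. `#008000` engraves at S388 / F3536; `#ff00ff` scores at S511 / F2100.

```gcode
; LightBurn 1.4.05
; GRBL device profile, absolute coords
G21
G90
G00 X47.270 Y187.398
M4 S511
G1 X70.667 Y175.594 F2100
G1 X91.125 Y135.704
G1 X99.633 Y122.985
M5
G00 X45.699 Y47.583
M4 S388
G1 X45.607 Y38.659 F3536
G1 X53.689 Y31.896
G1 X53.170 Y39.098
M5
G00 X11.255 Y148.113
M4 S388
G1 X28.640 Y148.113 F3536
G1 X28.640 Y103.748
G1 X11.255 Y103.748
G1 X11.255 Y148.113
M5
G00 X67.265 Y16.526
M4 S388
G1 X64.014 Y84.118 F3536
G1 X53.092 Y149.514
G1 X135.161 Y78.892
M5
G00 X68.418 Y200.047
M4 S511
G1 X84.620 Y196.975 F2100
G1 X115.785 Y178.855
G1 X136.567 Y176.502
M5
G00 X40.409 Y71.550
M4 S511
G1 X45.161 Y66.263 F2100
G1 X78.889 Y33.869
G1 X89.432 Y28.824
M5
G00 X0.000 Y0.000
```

<svg xmlns="http://www.w3.org/2000/svg" width="150.800mm" height="231.485mm" viewBox="0 0 150.800 231.485">
  <polyline points="47.270,44.087 70.667,55.891 91.125,95.781 99.633,108.500" fill="none" stroke="#ff00ff"/>
  <polyline points="45.699,183.902 45.607,192.826 53.689,199.589 53.170,192.387" fill="none" stroke="#008000"/>
  <polygon points="11.255,83.372 28.640,83.372 28.640,127.737 11.255,127.737" fill="none" stroke="#008000"/>
  <polyline points="67.265,214.959 64.014,147.367 53.092,81.971 135.161,152.593" fill="none" stroke="#008000"/>
  <polyline points="68.418,31.438 84.620,34.510 115.785,52.630 136.567,54.983" fill="none" stroke="#ff00ff"/>
  <polyline points="40.409,159.935 45.161,165.222 78.889,197.616 89.432,202.661" fill="none" stroke="#ff00ff"/>
</svg>

Machine Y-up, SVG Y-down with viewBox height 231.485, so y_svg = 231.485 − y_machine; X carries over.

Run 1: the run's S511 means `#ff00ff` (score). The run is open, so emit a `<polyline>` with points (Y-flipped): 47.270,44.087 70.667,55.891 91.125,95.781 99.633,108.500.

Run 2: the run's S388 means `#008000` (engrave). The run is open, so emit a `<polyline>` with points (Y-flipped): 45.699,183.902 45.607,192.826 53.689,199.589 53.170,192.387.

Run 3: the run's S388 means `#008000` (engrave). The run returns to its start, so emit a `<polygon>` with points (Y-flipped): 11.255,83.372 28.640,83.372 28.640,127.737 11.255,127.737.

Run 4: S388 ⇒ engrave layer `#008000`. The run is open, so emit a `<polyline>` with points (Y-flipped): 67.265,214.959 64.014,147.367 53.092,81.971 135.161,152.593.

Run 5: S511 ⇒ score layer `#ff00ff`. The run is open, so emit a `<polyline>` with points (Y-flipped): 68.418,31.438 84.620,34.510 115.785,52.630 136.567,54.983.

Run 6: power S511 maps to stroke `#ff00ff` (score). The run is open, so emit a `<polyline>` with points (Y-flipped): 40.409,159.935 45.161,165.222 78.889,197.616 89.432,202.661.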